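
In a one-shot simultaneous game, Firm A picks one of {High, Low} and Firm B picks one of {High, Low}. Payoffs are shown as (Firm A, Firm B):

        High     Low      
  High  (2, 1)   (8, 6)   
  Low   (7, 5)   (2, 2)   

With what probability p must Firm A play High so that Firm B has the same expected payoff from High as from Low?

Firm A's mix must leave Firm B indifferent between High and Low.
  Firm B's payoff to High: p·1 + (1−p)·5 = -4p + 5
  Firm B's payoff to Low: p·6 + (1−p)·2 = 4p + 2
  -4p + 5 = 4p + 2  ⇒  -8p = -3  ⇒  p = 3/8.

p = 3/8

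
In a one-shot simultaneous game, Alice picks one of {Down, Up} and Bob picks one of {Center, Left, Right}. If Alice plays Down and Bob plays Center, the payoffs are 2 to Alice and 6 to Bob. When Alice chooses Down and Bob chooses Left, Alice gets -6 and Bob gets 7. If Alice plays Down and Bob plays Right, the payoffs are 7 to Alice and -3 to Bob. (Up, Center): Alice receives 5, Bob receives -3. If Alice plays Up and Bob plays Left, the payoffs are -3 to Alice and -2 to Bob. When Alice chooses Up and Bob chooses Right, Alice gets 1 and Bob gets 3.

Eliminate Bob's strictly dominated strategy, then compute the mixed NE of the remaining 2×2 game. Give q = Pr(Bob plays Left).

q = 2/3

Bob's strategy Center is strictly dominated by Left: 7 > 6 and -2 > -3. Eliminate Center.
Set Alice's expected payoff from Down equal to that from Up:
  Alice's payoff to Down: q·(-6) + (1−q)·7 = -13q + 7
  Alice's payoff to Up: q·(-3) + (1−q)·1 = -4q + 1
  -13q + 7 = -4q + 1  ⇒  -9q = -6  ⇒  q = 2/3.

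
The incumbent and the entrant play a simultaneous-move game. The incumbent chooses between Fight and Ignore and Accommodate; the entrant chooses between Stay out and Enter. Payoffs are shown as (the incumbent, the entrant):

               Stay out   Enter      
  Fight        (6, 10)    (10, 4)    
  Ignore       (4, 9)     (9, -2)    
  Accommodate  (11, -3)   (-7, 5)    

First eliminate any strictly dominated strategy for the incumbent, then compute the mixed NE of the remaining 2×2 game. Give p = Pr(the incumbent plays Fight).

p = 4/7

The incumbent's strategy Ignore is strictly dominated by Fight: 6 > 4 and 10 > 9. Eliminate Ignore.
For the entrant to be willing to mix, the entrant must be indifferent between Stay out and Enter, which pins down the incumbent's mix.
  the entrant's expected payoff from Stay out: p·10 + (1−p)·(-3) = 13p - 3
  the entrant's expected payoff from Enter: p·4 + (1−p)·5 = -p + 5
  13p - 3 = -p + 5  ⇒  14p = 8  ⇒  p = 4/7.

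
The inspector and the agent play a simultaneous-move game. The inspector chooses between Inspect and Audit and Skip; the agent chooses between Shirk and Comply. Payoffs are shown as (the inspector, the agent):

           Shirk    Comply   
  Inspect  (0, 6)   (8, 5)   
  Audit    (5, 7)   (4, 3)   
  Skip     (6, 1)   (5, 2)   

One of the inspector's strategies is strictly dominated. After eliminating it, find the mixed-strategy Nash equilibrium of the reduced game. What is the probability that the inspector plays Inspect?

p = 1/2

The inspector's strategy Audit is strictly dominated by Skip: 6 > 5 and 5 > 4. Eliminate Audit.
The inspector's mix must leave the agent indifferent between Shirk and Comply.
  the agent's expected payoff from Shirk: p·6 + (1−p)·1 = 5p + 1
  the agent's expected payoff from Comply: p·5 + (1−p)·2 = 3p + 2
  5p + 1 = 3p + 2  ⇒  2p = 1  ⇒  p = 1/2.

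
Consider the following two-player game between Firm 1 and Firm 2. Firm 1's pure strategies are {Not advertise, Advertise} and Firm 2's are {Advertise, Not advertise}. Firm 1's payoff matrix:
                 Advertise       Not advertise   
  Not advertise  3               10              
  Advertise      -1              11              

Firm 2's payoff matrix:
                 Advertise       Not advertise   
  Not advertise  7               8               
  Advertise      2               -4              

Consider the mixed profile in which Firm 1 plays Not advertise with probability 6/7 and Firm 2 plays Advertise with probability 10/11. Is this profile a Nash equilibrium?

Given Firm 2's mix q = 10/11, Firm 1's payoff from Not advertise is 40/11 but from Advertise is 1/11. Firm 1 strictly prefers Not advertise, so Firm 1 would not mix.
So the proposed profile is not a Nash equilibrium.

No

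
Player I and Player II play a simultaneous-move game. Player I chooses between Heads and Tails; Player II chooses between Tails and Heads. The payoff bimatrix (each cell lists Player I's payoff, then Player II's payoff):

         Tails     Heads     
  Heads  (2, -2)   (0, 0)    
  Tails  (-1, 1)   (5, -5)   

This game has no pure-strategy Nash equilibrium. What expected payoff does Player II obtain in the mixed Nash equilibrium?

-5/4

Player II's indifference between Tails and Heads determines Player I's mixing probability p:
  Player II's payoff from Tails: p·(-2) + (1−p)·1 = -3p + 1
  Player II's payoff from Heads: p·0 + (1−p)·(-5) = 5p - 5
  -3p + 1 = 5p - 5  ⇒  -8p = -6  ⇒  p = 3/4.
At equilibrium Player II is indifferent across columns, so Player II's payoff equals the payoff from Tails: (3/4)·(-2) + (1/4)·1 = -5/4.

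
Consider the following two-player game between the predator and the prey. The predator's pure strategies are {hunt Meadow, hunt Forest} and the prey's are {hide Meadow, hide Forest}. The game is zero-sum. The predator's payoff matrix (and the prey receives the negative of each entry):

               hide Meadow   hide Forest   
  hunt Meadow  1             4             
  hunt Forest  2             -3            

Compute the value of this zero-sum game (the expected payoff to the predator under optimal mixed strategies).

v = 11/8

The predator's indifference between hunt Meadow and hunt Forest determines the prey's mixing probability q:
  the predator's payoff from hunt Meadow: q·1 + (1−q)·4 = -3q + 4
  the predator's payoff from hunt Forest: q·2 + (1−q)·(-3) = 5q - 3
  -3q + 4 = 5q - 3  ⇒  -8q = -7  ⇒  q = 7/8.
The value is the predator's expected payoff against this mix (using hunt Meadow): (7/8)·1 + (1/8)·4 = 11/8.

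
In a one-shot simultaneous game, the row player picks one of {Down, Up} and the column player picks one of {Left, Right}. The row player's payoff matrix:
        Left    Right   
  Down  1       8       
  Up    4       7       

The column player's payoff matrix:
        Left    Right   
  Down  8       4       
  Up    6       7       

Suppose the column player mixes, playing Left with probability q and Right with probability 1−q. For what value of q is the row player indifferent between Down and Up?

q = 1/4

The column player's mix must leave the row player indifferent between Down and Up.
  the row player's payoff from Down: q·1 + (1−q)·8 = -7q + 8
  the row player's payoff from Up: q·4 + (1−q)·7 = -3q + 7
  -7q + 8 = -3q + 7  ⇒  -4q = -1  ⇒  q = 1/4.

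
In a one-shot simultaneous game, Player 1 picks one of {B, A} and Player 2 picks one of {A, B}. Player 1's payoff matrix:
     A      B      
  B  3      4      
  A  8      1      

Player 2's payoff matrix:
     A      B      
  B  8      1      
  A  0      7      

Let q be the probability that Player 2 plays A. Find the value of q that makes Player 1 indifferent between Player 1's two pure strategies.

q = 3/8

Player 2's mix must leave Player 1 indifferent between B and A.
  Player 1's payoff from B: q·3 + (1−q)·4 = -q + 4
  Player 1's payoff from A: q·8 + (1−q)·1 = 7q + 1
  -q + 4 = 7q + 1  ⇒  -8q = -3  ⇒  q = 3/8.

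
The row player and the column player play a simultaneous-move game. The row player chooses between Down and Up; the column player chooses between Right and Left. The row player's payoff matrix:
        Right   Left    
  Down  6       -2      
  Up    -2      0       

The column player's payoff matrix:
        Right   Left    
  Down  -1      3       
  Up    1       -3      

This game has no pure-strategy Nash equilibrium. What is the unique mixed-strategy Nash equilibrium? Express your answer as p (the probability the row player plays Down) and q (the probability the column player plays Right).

p = 1/2, q = 1/5

For the column player to be willing to mix, the column player must be indifferent between Right and Left, which pins down the row player's mix.
  the column player's payoff from Right: p·(-1) + (1−p)·1 = -2p + 1
  the column player's payoff from Left: p·3 + (1−p)·(-3) = 6p - 3
  -2p + 1 = 6p - 3  ⇒  -8p = -4  ⇒  p = 1/2.
Set the row player's expected payoff from Down equal to that from Up:
  the row player's payoff from Down: q·6 + (1−q)·(-2) = 8q - 2
  the row player's payoff from Up: q·(-2) + (1−q)·0 = -2q
  8q - 2 = -2q  ⇒  10q = 2  ⇒  q = 1/5.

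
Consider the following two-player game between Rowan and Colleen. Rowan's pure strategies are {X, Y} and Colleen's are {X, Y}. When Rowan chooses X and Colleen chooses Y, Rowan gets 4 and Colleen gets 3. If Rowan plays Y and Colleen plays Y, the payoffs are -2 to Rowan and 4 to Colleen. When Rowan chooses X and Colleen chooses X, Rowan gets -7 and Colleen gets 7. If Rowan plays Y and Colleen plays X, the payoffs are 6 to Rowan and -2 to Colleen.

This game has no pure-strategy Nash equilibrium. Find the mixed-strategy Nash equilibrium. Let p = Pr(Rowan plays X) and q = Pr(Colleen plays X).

p = 3/5, q = 6/19

Colleen's indifference between X and Y determines Rowan's mixing probability p:
  Colleen's payoff from X: p·7 + (1−p)·(-2) = 9p - 2
  Colleen's payoff from Y: p·3 + (1−p)·4 = -p + 4
  9p - 2 = -p + 4  ⇒  10p = 6  ⇒  p = 3/5.
In a mixed equilibrium Rowan is indifferent between X and Y; this condition fixes q.
  Rowan's expected payoff from X: q·(-7) + (1−q)·4 = -11q + 4
  Rowan's expected payoff from Y: q·6 + (1−q)·(-2) = 8q - 2
  -11q + 4 = 8q - 2  ⇒  -19q = -6  ⇒  q = 6/19.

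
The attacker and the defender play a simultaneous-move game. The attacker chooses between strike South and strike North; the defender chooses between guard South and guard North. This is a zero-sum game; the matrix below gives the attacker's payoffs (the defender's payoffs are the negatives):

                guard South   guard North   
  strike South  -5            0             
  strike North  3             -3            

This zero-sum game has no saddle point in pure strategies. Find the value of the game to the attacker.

In a mixed equilibrium the attacker is indifferent between strike South and strike North; this condition fixes q.
  the attacker's payoff to strike South: q·(-5) + (1−q)·0 = -5q
  the attacker's payoff to strike North: q·3 + (1−q)·(-3) = 6q - 3
  -5q = 6q - 3  ⇒  -11q = -3  ⇒  q = 3/11.
The value is the attacker's expected payoff against this mix (using strike South): (3/11)·(-5) + (8/11)·0 = -15/11.

v = -15/11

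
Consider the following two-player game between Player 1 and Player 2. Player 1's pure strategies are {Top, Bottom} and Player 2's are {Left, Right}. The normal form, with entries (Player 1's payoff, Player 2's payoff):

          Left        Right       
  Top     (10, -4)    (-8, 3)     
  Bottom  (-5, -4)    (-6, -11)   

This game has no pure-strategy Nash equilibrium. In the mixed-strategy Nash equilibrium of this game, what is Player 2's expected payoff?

-4

Player 2's indifference between Left and Right determines Player 1's mixing probability p:
  Player 2's payoff from Left: p·(-4) + (1−p)·(-4) = -4
  Player 2's payoff from Right: p·3 + (1−p)·(-11) = 14p - 11
  -4 = 14p - 11  ⇒  -14p = -7  ⇒  p = 1/2.
At equilibrium Player 2 is indifferent across columns, so Player 2's payoff equals the payoff from Left: (1/2)·(-4) + (1/2)·(-4) = -4.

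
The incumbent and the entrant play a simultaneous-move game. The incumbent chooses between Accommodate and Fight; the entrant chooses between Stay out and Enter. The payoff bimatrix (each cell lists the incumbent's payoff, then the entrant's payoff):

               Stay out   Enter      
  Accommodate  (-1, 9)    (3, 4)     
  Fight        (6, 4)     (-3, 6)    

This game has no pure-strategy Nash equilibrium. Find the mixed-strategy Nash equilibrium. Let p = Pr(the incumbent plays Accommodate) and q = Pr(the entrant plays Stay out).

The entrant's indifference between Stay out and Enter determines the incumbent's mixing probability p:
  the entrant's expected payoff from Stay out: p·9 + (1−p)·4 = 5p + 4
  the entrant's expected payoff from Enter: p·4 + (1−p)·6 = -2p + 6
  5p + 4 = -2p + 6  ⇒  7p = 2  ⇒  p = 2/7.
Set the incumbent's expected payoff from Accommodate equal to that from Fight:
  the incumbent's payoff from Accommodate: q·(-1) + (1−q)·3 = -4q + 3
  the incumbent's payoff from Fight: q·6 + (1−q)·(-3) = 9q - 3
  -4q + 3 = 9q - 3  ⇒  -13q = -6  ⇒  q = 6/13.

p = 2/7, q = 6/13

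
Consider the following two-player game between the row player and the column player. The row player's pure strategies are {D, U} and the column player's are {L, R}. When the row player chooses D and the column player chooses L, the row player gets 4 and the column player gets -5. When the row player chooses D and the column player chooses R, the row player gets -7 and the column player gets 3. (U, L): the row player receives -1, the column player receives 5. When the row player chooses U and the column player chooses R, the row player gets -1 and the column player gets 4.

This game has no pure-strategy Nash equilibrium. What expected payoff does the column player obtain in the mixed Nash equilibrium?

Set the column player's expected payoff from L equal to that from R:
  the column player's payoff from L: p·(-5) + (1−p)·5 = -10p + 5
  the column player's payoff from R: p·3 + (1−p)·4 = -p + 4
  -10p + 5 = -p + 4  ⇒  -9p = -1  ⇒  p = 1/9.
At equilibrium the column player is indifferent across columns, so the column player's payoff equals the payoff from L: (1/9)·(-5) + (8/9)·5 = 35/9.

35/9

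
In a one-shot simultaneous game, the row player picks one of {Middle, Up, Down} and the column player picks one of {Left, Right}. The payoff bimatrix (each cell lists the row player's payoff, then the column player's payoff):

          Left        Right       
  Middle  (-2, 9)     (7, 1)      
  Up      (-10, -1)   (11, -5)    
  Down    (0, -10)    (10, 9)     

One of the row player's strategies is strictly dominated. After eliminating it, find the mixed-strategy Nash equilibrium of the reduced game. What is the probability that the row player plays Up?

The row player's strategy Middle is strictly dominated by Down: 0 > -2 and 10 > 7. Eliminate Middle.
The column player's indifference between Left and Right determines the row player's mixing probability p:
  the column player's expected payoff from Left: p·(-1) + (1−p)·(-10) = 9p - 10
  the column player's expected payoff from Right: p·(-5) + (1−p)·9 = -14p + 9
  9p - 10 = -14p + 9  ⇒  23p = 19  ⇒  p = 19/23.

p = 19/23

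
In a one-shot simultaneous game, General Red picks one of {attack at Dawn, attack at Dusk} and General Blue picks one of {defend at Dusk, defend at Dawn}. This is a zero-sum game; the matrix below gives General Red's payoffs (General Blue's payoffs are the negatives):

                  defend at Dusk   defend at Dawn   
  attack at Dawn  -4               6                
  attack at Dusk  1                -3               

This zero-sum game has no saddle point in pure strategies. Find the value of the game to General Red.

In a mixed equilibrium General Red is indifferent between attack at Dawn and attack at Dusk; this condition fixes q.
  General Red's payoff to attack at Dawn: q·(-4) + (1−q)·6 = -10q + 6
  General Red's payoff to attack at Dusk: q·1 + (1−q)·(-3) = 4q - 3
  -10q + 6 = 4q - 3  ⇒  -14q = -9  ⇒  q = 9/14.
The value is General Red's expected payoff against this mix (using attack at Dawn): (9/14)·(-4) + (5/14)·6 = -3/7.

v = -3/7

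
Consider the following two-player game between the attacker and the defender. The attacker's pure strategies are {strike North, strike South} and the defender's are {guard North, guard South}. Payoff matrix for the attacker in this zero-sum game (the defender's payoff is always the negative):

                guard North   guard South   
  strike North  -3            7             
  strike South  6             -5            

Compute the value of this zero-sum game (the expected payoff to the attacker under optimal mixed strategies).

v = 9/7

The attacker's indifference between strike North and strike South determines the defender's mixing probability q:
  the attacker's payoff from strike North: q·(-3) + (1−q)·7 = -10q + 7
  the attacker's payoff from strike South: q·6 + (1−q)·(-5) = 11q - 5
  -10q + 7 = 11q - 5  ⇒  -21q = -12  ⇒  q = 4/7.
The value is the attacker's expected payoff against this mix (using strike North): (4/7)·(-3) + (3/7)·7 = 9/7.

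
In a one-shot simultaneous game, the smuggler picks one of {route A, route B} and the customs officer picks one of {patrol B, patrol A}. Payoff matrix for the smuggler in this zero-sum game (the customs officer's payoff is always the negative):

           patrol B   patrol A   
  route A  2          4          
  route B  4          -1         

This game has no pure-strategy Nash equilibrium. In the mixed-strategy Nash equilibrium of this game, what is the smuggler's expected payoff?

For the smuggler to be willing to mix, the smuggler must be indifferent between route A and route B, which pins down the customs officer's mix.
  the smuggler's payoff to route A: q·2 + (1−q)·4 = -2q + 4
  the smuggler's payoff to route B: q·4 + (1−q)·(-1) = 5q - 1
  -2q + 4 = 5q - 1  ⇒  -7q = -5  ⇒  q = 5/7.
At equilibrium the smuggler is indifferent across rows, so the smuggler's payoff equals the payoff from route A: (5/7)·2 + (2/7)·4 = 18/7.

18/7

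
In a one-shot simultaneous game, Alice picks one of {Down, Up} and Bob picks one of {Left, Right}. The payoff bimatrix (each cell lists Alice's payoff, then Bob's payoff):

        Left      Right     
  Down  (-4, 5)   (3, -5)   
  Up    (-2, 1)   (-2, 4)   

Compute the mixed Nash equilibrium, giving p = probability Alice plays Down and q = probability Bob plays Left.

In a mixed equilibrium Bob is indifferent between Left and Right; this condition fixes p.
  Bob's payoff from Left: p·5 + (1−p)·1 = 4p + 1
  Bob's payoff from Right: p·(-5) + (1−p)·4 = -9p + 4
  4p + 1 = -9p + 4  ⇒  13p = 3  ⇒  p = 3/13.
In a mixed equilibrium Alice is indifferent between Down and Up; this condition fixes q.
  Alice's expected payoff from Down: q·(-4) + (1−q)·3 = -7q + 3
  Alice's expected payoff from Up: q·(-2) + (1−q)·(-2) = -2
  -7q + 3 = -2  ⇒  -7q = -5  ⇒  q = 5/7.

p = 3/13, q = 5/7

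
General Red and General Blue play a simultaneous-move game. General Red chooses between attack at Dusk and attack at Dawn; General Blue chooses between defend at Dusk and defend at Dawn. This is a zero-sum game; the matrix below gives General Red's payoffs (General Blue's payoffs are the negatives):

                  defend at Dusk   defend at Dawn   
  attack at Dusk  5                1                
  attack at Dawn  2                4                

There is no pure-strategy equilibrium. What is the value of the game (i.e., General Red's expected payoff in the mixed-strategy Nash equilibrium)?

v = 3

General Blue's mix must leave General Red indifferent between attack at Dusk and attack at Dawn.
  General Red's payoff to attack at Dusk: q·5 + (1−q)·1 = 4q + 1
  General Red's payoff to attack at Dawn: q·2 + (1−q)·4 = -2q + 4
  4q + 1 = -2q + 4  ⇒  6q = 3  ⇒  q = 1/2.
The value is General Red's expected payoff against this mix (using attack at Dusk): (1/2)·5 + (1/2)·1 = 3.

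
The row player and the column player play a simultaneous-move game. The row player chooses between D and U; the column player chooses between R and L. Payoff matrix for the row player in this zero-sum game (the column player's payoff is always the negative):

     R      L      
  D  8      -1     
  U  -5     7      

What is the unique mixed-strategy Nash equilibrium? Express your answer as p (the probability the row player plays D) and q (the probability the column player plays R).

For the column player to be willing to mix, the column player must be indifferent between R and L, which pins down the row player's mix.
  the column player's payoff from R: p·(-8) + (1−p)·5 = -13p + 5
  the column player's payoff from L: p·1 + (1−p)·(-7) = 8p - 7
  -13p + 5 = 8p - 7  ⇒  -21p = -12  ⇒  p = 4/7.
The row player's indifference between D and U determines the column player's mixing probability q:
  the row player's expected payoff from D: q·8 + (1−q)·(-1) = 9q - 1
  the row player's expected payoff from U: q·(-5) + (1−q)·7 = -12q + 7
  9q - 1 = -12q + 7  ⇒  21q = 8  ⇒  q = 8/21.

p = 4/7, q = 8/21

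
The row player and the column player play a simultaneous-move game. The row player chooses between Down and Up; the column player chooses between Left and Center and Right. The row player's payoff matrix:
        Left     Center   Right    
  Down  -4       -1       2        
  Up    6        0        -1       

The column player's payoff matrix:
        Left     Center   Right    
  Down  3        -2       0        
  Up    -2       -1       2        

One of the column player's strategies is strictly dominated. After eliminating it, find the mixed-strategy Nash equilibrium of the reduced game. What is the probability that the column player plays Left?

q = 3/13

The column player's strategy Center is strictly dominated by Right: 0 > -2 and 2 > -1. Eliminate Center.
For the row player to be willing to mix, the row player must be indifferent between Down and Up, which pins down the column player's mix.
  the row player's payoff to Down: q·(-4) + (1−q)·2 = -6q + 2
  the row player's payoff to Up: q·6 + (1−q)·(-1) = 7q - 1
  -6q + 2 = 7q - 1  ⇒  -13q = -3  ⇒  q = 3/13.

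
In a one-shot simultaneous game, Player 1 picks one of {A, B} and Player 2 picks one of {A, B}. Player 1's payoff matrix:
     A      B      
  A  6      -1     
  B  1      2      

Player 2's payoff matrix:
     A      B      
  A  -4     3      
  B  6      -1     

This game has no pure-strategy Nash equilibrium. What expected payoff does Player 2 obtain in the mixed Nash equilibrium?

1

In a mixed equilibrium Player 2 is indifferent between A and B; this condition fixes p.
  Player 2's payoff from A: p·(-4) + (1−p)·6 = -10p + 6
  Player 2's payoff from B: p·3 + (1−p)·(-1) = 4p - 1
  -10p + 6 = 4p - 1  ⇒  -14p = -7  ⇒  p = 1/2.
At equilibrium Player 2 is indifferent across columns, so Player 2's payoff equals the payoff from A: (1/2)·(-4) + (1/2)·6 = 1.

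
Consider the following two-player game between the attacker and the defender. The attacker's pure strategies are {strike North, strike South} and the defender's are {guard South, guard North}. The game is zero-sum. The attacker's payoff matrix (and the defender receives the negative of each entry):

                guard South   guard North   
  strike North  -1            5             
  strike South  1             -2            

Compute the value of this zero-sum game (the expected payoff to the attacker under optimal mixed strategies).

The defender's mix must leave the attacker indifferent between strike North and strike South.
  the attacker's payoff from strike North: q·(-1) + (1−q)·5 = -6q + 5
  the attacker's payoff from strike South: q·1 + (1−q)·(-2) = 3q - 2
  -6q + 5 = 3q - 2  ⇒  -9q = -7  ⇒  q = 7/9.
The value is the attacker's expected payoff against this mix (using strike North): (7/9)·(-1) + (2/9)·5 = 1/3.

v = 1/3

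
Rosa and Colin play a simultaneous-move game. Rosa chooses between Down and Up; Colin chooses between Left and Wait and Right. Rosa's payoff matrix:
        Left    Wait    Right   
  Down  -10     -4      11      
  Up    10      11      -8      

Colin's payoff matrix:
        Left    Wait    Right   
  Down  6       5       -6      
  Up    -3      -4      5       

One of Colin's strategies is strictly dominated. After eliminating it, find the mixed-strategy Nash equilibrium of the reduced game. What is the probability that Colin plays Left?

q = 19/39

Colin's strategy Wait is strictly dominated by Left: 6 > 5 and -3 > -4. Eliminate Wait.
In a mixed equilibrium Rosa is indifferent between Down and Up; this condition fixes q.
  Rosa's payoff from Down: q·(-10) + (1−q)·11 = -21q + 11
  Rosa's payoff from Up: q·10 + (1−q)·(-8) = 18q - 8
  -21q + 11 = 18q - 8  ⇒  -39q = -19  ⇒  q = 19/39.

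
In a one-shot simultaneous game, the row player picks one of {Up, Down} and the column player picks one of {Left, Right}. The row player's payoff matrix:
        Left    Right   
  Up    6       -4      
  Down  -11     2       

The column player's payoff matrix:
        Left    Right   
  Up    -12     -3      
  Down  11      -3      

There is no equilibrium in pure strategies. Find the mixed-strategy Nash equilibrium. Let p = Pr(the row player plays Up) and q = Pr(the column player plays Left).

Set the column player's expected payoff from Left equal to that from Right:
  the column player's payoff from Left: p·(-12) + (1−p)·11 = -23p + 11
  the column player's payoff from Right: p·(-3) + (1−p)·(-3) = -3
  -23p + 11 = -3  ⇒  -23p = -14  ⇒  p = 14/23.
The row player's indifference between Up and Down determines the column player's mixing probability q:
  the row player's payoff from Up: q·6 + (1−q)·(-4) = 10q - 4
  the row player's payoff from Down: q·(-11) + (1−q)·2 = -13q + 2
  10q - 4 = -13q + 2  ⇒  23q = 6  ⇒  q = 6/23.

p = 14/23, q = 6/23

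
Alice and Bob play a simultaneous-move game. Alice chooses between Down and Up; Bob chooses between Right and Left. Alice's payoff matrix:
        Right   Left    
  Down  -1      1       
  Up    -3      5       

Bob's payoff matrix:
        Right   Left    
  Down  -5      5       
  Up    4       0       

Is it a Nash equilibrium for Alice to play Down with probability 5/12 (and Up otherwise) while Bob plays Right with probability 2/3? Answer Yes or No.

No

Given Alice's mix p = 5/12, Bob's payoff from Right is 1/4 but from Left is 25/12. Bob strictly prefers Left, so Bob would not mix.
So the proposed profile is not a Nash equilibrium.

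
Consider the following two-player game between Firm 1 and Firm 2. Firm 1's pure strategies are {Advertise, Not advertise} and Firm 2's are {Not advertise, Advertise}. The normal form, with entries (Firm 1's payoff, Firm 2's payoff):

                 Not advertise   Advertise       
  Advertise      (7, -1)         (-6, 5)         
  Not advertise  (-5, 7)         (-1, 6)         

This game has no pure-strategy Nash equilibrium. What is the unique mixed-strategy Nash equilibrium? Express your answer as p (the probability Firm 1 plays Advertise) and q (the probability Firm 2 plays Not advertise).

For Firm 2 to be willing to mix, Firm 2 must be indifferent between Not advertise and Advertise, which pins down Firm 1's mix.
  Firm 2's payoff from Not advertise: p·(-1) + (1−p)·7 = -8p + 7
  Firm 2's payoff from Advertise: p·5 + (1−p)·6 = -p + 6
  -8p + 7 = -p + 6  ⇒  -7p = -1  ⇒  p = 1/7.
For Firm 1 to be willing to mix, Firm 1 must be indifferent between Advertise and Not advertise, which pins down Firm 2's mix.
  Firm 1's expected payoff from Advertise: q·7 + (1−q)·(-6) = 13q - 6
  Firm 1's expected payoff from Not advertise: q·(-5) + (1−q)·(-1) = -4q - 1
  13q - 6 = -4q - 1  ⇒  17q = 5  ⇒  q = 5/17.

p = 1/7, q = 5/17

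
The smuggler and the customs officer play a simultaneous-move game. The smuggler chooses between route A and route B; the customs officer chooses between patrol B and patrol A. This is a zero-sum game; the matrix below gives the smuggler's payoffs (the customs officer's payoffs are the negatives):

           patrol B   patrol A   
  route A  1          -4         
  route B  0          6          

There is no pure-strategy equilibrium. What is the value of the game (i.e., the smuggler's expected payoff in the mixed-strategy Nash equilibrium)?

v = 6/11

For the smuggler to be willing to mix, the smuggler must be indifferent between route A and route B, which pins down the customs officer's mix.
  the smuggler's expected payoff from route A: q·1 + (1−q)·(-4) = 5q - 4
  the smuggler's expected payoff from route B: q·0 + (1−q)·6 = -6q + 6
  5q - 4 = -6q + 6  ⇒  11q = 10  ⇒  q = 10/11.
The value is the smuggler's expected payoff against this mix (using route A): (10/11)·1 + (1/11)·(-4) = 6/11.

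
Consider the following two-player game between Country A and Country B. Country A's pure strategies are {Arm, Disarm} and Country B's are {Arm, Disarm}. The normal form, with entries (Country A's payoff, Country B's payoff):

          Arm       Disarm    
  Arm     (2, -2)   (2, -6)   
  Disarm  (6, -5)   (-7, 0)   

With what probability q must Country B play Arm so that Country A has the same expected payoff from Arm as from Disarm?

Set Country A's expected payoff from Arm equal to that from Disarm:
  Country A's payoff from Arm: q·2 + (1−q)·2 = 2
  Country A's payoff from Disarm: q·6 + (1−q)·(-7) = 13q - 7
  2 = 13q - 7  ⇒  -13q = -9  ⇒  q = 9/13.

q = 9/13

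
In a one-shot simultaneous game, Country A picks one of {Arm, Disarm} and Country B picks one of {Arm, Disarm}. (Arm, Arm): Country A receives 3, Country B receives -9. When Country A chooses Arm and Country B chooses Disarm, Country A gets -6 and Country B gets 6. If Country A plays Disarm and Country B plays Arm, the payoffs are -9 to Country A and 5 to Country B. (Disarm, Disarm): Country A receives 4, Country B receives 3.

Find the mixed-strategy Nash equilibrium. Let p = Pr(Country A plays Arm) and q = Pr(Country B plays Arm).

Set Country B's expected payoff from Arm equal to that from Disarm:
  Country B's payoff from Arm: p·(-9) + (1−p)·5 = -14p + 5
  Country B's payoff from Disarm: p·6 + (1−p)·3 = 3p + 3
  -14p + 5 = 3p + 3  ⇒  -17p = -2  ⇒  p = 2/17.
In a mixed equilibrium Country A is indifferent between Arm and Disarm; this condition fixes q.
  Country A's payoff to Arm: q·3 + (1−q)·(-6) = 9q - 6
  Country A's payoff to Disarm: q·(-9) + (1−q)·4 = -13q + 4
  9q - 6 = -13q + 4  ⇒  22q = 10  ⇒  q = 5/11.

p = 2/17, q = 5/11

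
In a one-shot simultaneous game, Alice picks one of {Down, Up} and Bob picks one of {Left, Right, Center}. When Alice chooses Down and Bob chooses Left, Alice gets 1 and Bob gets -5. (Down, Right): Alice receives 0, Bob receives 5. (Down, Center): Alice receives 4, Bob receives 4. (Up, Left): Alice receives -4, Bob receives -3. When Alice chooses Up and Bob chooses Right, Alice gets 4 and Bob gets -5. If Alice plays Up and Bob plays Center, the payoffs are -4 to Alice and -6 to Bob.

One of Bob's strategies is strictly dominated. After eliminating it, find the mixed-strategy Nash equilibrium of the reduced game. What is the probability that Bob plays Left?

Bob's strategy Center is strictly dominated by Right: 5 > 4 and -5 > -6. Eliminate Center.
Bob's mix must leave Alice indifferent between Down and Up.
  Alice's payoff to Down: q·1 + (1−q)·0 = q
  Alice's payoff to Up: q·(-4) + (1−q)·4 = -8q + 4
  q = -8q + 4  ⇒  9q = 4  ⇒  q = 4/9.

q = 4/9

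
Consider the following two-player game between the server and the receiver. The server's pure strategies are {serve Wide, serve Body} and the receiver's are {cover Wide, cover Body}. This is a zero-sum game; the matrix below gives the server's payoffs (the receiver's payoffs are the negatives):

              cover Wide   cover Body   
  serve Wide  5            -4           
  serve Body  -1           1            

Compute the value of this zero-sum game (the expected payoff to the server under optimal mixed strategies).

v = 1/11

In a mixed equilibrium the server is indifferent between serve Wide and serve Body; this condition fixes q.
  the server's payoff to serve Wide: q·5 + (1−q)·(-4) = 9q - 4
  the server's payoff to serve Body: q·(-1) + (1−q)·1 = -2q + 1
  9q - 4 = -2q + 1  ⇒  11q = 5  ⇒  q = 5/11.
The value is the server's expected payoff against this mix (using serve Wide): (5/11)·5 + (6/11)·(-4) = 1/11.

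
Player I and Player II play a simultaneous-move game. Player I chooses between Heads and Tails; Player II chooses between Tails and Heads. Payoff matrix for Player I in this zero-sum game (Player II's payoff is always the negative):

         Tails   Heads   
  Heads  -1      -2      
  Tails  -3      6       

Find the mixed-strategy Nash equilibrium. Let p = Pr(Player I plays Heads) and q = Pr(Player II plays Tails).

p = 9/10, q = 4/5

For Player II to be willing to mix, Player II must be indifferent between Tails and Heads, which pins down Player I's mix.
  Player II's payoff from Tails: p·1 + (1−p)·3 = -2p + 3
  Player II's payoff from Heads: p·2 + (1−p)·(-6) = 8p - 6
  -2p + 3 = 8p - 6  ⇒  -10p = -9  ⇒  p = 9/10.
Player II's mix must leave Player I indifferent between Heads and Tails.
  Player I's payoff from Heads: q·(-1) + (1−q)·(-2) = q - 2
  Player I's payoff from Tails: q·(-3) + (1−q)·6 = -9q + 6
  q - 2 = -9q + 6  ⇒  10q = 8  ⇒  q = 4/5.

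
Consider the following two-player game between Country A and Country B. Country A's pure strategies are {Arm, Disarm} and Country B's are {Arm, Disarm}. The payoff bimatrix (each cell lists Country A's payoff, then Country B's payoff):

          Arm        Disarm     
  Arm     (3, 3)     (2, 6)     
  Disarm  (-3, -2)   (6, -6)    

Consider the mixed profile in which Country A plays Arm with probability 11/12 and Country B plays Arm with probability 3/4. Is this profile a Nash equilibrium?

Given Country A's mix p = 11/12, Country B's payoff from Arm is 31/12 but from Disarm is 5. Country B strictly prefers Disarm, so Country B would not mix.
So the proposed profile is not a Nash equilibrium.

No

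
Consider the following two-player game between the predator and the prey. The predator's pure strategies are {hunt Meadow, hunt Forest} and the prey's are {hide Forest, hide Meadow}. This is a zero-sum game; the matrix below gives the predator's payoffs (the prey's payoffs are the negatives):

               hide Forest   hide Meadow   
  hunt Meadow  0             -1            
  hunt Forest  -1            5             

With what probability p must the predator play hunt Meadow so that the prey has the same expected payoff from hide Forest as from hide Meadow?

p = 6/7

Set the prey's expected payoff from hide Forest equal to that from hide Meadow:
  the prey's expected payoff from hide Forest: p·0 + (1−p)·1 = -p + 1
  the prey's expected payoff from hide Meadow: p·1 + (1−p)·(-5) = 6p - 5
  -p + 1 = 6p - 5  ⇒  -7p = -6  ⇒  p = 6/7.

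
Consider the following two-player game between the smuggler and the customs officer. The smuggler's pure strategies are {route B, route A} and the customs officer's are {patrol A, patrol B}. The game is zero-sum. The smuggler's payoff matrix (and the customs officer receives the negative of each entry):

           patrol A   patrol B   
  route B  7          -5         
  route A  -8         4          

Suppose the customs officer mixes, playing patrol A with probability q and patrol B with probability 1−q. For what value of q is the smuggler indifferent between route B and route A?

q = 3/8

The smuggler's indifference between route B and route A determines the customs officer's mixing probability q:
  the smuggler's expected payoff from route B: q·7 + (1−q)·(-5) = 12q - 5
  the smuggler's expected payoff from route A: q·(-8) + (1−q)·4 = -12q + 4
  12q - 5 = -12q + 4  ⇒  24q = 9  ⇒  q = 3/8.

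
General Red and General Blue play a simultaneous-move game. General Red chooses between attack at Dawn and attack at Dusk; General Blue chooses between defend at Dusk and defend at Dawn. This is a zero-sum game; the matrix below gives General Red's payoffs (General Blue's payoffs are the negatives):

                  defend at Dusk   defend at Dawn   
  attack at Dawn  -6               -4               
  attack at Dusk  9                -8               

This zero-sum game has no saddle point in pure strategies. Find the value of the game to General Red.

General Blue's mix must leave General Red indifferent between attack at Dawn and attack at Dusk.
  General Red's payoff from attack at Dawn: q·(-6) + (1−q)·(-4) = -2q - 4
  General Red's payoff from attack at Dusk: q·9 + (1−q)·(-8) = 17q - 8
  -2q - 4 = 17q - 8  ⇒  -19q = -4  ⇒  q = 4/19.
The value is General Red's expected payoff against this mix (using attack at Dawn): (4/19)·(-6) + (15/19)·(-4) = -84/19.

v = -84/19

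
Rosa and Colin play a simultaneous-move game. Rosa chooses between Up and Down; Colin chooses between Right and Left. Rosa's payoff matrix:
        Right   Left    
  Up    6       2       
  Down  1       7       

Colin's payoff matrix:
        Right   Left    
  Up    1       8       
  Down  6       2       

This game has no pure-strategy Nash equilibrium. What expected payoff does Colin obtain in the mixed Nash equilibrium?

46/11

For Colin to be willing to mix, Colin must be indifferent between Right and Left, which pins down Rosa's mix.
  Colin's expected payoff from Right: p·1 + (1−p)·6 = -5p + 6
  Colin's expected payoff from Left: p·8 + (1−p)·2 = 6p + 2
  -5p + 6 = 6p + 2  ⇒  -11p = -4  ⇒  p = 4/11.
At equilibrium Colin is indifferent across columns, so Colin's payoff equals the payoff from Right: (4/11)·1 + (7/11)·6 = 46/11.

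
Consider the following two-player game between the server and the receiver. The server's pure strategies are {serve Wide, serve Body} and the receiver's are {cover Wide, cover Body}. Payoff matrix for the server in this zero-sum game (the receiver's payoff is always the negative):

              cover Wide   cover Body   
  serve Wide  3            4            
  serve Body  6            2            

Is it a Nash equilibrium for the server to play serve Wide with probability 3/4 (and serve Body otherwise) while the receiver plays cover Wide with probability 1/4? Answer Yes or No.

No

Given the server's mix p = 3/4, the receiver's payoff from cover Wide is -15/4 but from cover Body is -7/2. The receiver strictly prefers cover Body, so the receiver would not mix.
So the proposed profile is not a Nash equilibrium.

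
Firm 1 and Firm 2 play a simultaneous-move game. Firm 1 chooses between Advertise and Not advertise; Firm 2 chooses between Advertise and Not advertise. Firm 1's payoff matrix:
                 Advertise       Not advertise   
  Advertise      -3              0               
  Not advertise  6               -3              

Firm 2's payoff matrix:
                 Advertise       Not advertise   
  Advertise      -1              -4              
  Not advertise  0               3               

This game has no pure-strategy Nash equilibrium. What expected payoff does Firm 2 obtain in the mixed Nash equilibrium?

Firm 2's indifference between Advertise and Not advertise determines Firm 1's mixing probability p:
  Firm 2's payoff from Advertise: p·(-1) + (1−p)·0 = -p
  Firm 2's payoff from Not advertise: p·(-4) + (1−p)·3 = -7p + 3
  -p = -7p + 3  ⇒  6p = 3  ⇒  p = 1/2.
At equilibrium Firm 2 is indifferent across columns, so Firm 2's payoff equals the payoff from Advertise: (1/2)·(-1) + (1/2)·0 = -1/2.

-1/2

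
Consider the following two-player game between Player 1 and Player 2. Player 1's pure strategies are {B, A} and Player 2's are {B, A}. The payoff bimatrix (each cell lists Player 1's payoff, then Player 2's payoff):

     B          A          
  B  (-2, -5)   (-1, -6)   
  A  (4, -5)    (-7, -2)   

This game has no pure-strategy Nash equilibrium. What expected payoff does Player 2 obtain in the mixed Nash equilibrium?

-5

For Player 2 to be willing to mix, Player 2 must be indifferent between B and A, which pins down Player 1's mix.
  Player 2's payoff to B: p·(-5) + (1−p)·(-5) = -5
  Player 2's payoff to A: p·(-6) + (1−p)·(-2) = -4p - 2
  -5 = -4p - 2  ⇒  4p = 3  ⇒  p = 3/4.
At equilibrium Player 2 is indifferent across columns, so Player 2's payoff equals the payoff from B: (3/4)·(-5) + (1/4)·(-5) = -5.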